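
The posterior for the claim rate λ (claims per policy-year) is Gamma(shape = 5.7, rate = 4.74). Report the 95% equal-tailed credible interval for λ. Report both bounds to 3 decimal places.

Posterior: Gamma(shape 5.7, rate 4.74).
Equal-tailed 95% interval: Gamma(5.7, 4.74) quantiles at 0.025 and 0.975.
Posterior mean ≈ 1.203, SD ≈ 0.504; a Normal approximation gives roughly [0.215, 2.190].
Exact: lower = 0.427; upper = 2.372.

[0.427, 2.372]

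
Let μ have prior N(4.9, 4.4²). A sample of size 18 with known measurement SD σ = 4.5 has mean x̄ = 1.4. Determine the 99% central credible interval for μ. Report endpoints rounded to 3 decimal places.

[-1.064, 4.248]

Posterior precision = 1/4.4² + 18/4.5² = 0.0517 + 0.8889 = 0.9405, so posterior SD = 1.0311.
Posterior mean = (4.9/4.4² + 18·1.4/4.5²) / 0.9405 = 1.5922.
Interval: 1.5922 ± 2.576 × 1.0311 → [-1.064, 4.248].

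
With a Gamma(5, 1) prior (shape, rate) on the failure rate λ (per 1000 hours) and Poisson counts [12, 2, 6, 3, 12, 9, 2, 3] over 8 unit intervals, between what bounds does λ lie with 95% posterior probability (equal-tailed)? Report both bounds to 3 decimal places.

[4.507, 7.703]

Posterior: Gamma(5+49, 1+8) = Gamma(54, 9) (shape, rate).
Equal-tailed 95% interval: Gamma(54, 9) quantiles at 0.025 and 0.975.
Posterior mean ≈ 6.000, SD ≈ 0.816; a Normal approximation gives roughly [4.400, 7.600].
Exact: lower = 4.507; upper = 7.703.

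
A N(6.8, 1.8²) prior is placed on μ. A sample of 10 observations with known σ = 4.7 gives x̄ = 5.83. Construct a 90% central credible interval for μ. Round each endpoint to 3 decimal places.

Posterior precision = 1/1.8² + 10/4.7² = 0.3086 + 0.4527 = 0.7613, so posterior SD = 1.1461.
Posterior mean = (6.8/1.8² + 10·5.83/4.7²) / 0.7613 = 6.2232.
Interval: 6.2232 ± 1.645 × 1.1461 → [4.338, 8.108].

[4.338, 8.108]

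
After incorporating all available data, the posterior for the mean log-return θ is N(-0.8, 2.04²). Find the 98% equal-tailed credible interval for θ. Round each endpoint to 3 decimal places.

[-5.546, 3.946]

The posterior is symmetric, so the 98% equal-tailed interval is θ = -0.8 ± z·2.04 with z = 2.326.
Half-width: 2.326 × 2.04 = 4.746.
-0.8 − 4.746 = -5.546; -0.8 + 4.746 = 3.946.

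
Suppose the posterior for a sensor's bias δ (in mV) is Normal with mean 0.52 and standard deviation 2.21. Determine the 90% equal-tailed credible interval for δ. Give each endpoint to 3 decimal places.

The posterior is symmetric, so the 90% equal-tailed interval is δ = 0.52 ± z·2.21 with z = 1.645.
Half-width: 1.645 × 2.21 = 3.635.
0.52 − 3.635 = -3.115; 0.52 + 3.635 = 4.155.

[-3.115, 4.155]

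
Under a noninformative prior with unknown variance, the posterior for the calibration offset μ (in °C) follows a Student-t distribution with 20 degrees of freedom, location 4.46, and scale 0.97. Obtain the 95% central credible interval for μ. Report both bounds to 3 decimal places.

The t_20 distribution is symmetric; the 95% interval is 4.46 ± t·0.97 with t_{0.975,20} = 2.086.
Half-width: 2.086 × 0.97 = 2.023.
4.46 − 2.023 = 2.437; 4.46 + 2.023 = 6.483.

[2.437, 6.483]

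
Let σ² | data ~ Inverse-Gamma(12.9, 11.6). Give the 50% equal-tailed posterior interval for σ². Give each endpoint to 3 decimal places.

Inverse-Gamma(12.9, 11.6) quantiles: F⁻¹(0.25) and F⁻¹(0.75).
Equivalently, 1/σ² ~ Gamma(12.9, rate = 11.6); invert its 0.75 and 0.25 quantiles.
Posterior mean ≈ 0.975, SD ≈ 0.295; a Normal approximation gives roughly [0.776, 1.174].
Exact: lower = 0.768; upper = 1.123.

[0.768, 1.123]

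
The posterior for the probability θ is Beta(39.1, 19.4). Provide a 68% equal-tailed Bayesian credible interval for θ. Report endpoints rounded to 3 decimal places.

Posterior: Beta(39.1, 19.4).
Equal-tailed 68% interval: the 0.16 and 0.84 quantiles of Beta(39.1, 19.4).
Posterior mean ≈ 0.668, SD ≈ 0.061; a Normal approximation gives roughly [0.608, 0.729].
Exact: F⁻¹(0.16) = 0.607; F⁻¹(0.84) = 0.730.

[0.607, 0.730]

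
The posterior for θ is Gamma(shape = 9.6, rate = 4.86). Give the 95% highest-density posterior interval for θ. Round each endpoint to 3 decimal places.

The posterior is unimodal and skewed, so the HPD interval has equal density at both endpoints and is the shortest 95% interval.
Solving f(0.828) = f(3.246) with F(3.246) − F(0.828) = 0.95 gives [0.828, 3.246].
For comparison, the equal-tailed interval is [0.930, 3.407]; the HPD is narrower and shifted toward the mode.

[0.828, 3.246]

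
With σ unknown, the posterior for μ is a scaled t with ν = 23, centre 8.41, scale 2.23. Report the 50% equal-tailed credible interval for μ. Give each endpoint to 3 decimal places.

[6.882, 9.938]

The t_23 distribution is symmetric; the 50% interval is 8.41 ± t·2.23 with t_{0.75,23} = 0.685.
Half-width: 0.685 × 2.23 = 1.528.
8.41 − 1.528 = 6.882; 8.41 + 1.528 = 9.938.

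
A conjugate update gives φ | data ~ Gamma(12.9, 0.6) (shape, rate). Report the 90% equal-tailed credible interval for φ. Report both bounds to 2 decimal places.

[12.69, 32.20]

Posterior: Gamma(shape 12.9, rate 0.6).
Equal-tailed 90% interval: Gamma(12.9, 0.6) quantiles at 0.05 and 0.95.
Posterior mean ≈ 21.50, SD ≈ 5.99; a Normal approximation gives roughly [11.65, 31.35].
Exact: lower = 12.69; upper = 32.20.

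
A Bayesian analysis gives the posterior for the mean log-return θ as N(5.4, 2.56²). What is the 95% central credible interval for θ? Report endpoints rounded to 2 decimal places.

The posterior is symmetric, so the 95% equal-tailed interval is θ = 5.4 ± z·2.56 with z = 1.960.
Half-width: 1.960 × 2.56 = 5.02.
5.4 − 5.02 = 0.38; 5.4 + 5.02 = 10.42.

[0.38, 10.42]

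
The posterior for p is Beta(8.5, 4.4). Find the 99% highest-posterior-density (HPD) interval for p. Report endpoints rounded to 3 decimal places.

The posterior is unimodal and skewed, so the HPD interval has equal density at both endpoints and is the shortest 99% interval.
Solving f(0.328) = f(0.933) with F(0.933) − F(0.328) = 0.99 gives [0.328, 0.933].
For comparison, the equal-tailed interval is [0.311, 0.921]; the HPD is narrower and shifted toward the mode.

[0.328, 0.933]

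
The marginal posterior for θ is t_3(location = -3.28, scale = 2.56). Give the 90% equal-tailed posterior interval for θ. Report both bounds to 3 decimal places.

[-9.305, 2.745]

The t_3 distribution is symmetric; the 90% interval is -3.28 ± t·2.56 with t_{0.95,3} = 2.353.
Half-width: 2.353 × 2.56 = 6.025.
-3.28 − 6.025 = -9.305; -3.28 + 6.025 = 2.745.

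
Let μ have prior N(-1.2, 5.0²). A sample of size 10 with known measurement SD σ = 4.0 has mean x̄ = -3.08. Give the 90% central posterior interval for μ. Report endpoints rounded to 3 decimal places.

Posterior precision = 1/5.0² + 10/4.0² = 0.0400 + 0.6250 = 0.6650, so posterior SD = 1.2263.
Posterior mean = (-1.2/5.0² + 10·-3.08/4.0²) / 0.6650 = -2.9669.
Interval: -2.9669 ± 1.645 × 1.2263 → [-4.984, -0.950].

[-4.984, -0.950]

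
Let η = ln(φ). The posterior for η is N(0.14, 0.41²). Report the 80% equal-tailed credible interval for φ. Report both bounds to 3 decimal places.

[0.680, 1.945]

On the log scale the 80% interval is 0.14 ± 1.282 × 0.41 = [-0.3854, 0.6654].
Exponentiate: [e^-0.3854, e^0.6654] = [0.680, 1.945].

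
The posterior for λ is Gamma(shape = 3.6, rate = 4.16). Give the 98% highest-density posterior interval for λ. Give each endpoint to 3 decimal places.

[0.088, 2.061]

The posterior is unimodal and skewed, so the HPD interval has equal density at both endpoints and is the shortest 98% interval.
Solving f(0.088) = f(2.061) with F(2.061) − F(0.088) = 0.98 gives [0.088, 2.061].
For comparison, the equal-tailed interval is [0.158, 2.260]; the HPD is narrower and shifted toward the mode.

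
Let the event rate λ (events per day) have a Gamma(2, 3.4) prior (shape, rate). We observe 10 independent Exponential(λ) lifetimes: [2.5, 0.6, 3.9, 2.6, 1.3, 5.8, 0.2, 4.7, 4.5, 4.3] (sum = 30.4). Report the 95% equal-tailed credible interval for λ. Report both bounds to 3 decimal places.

[0.183, 0.582]

Posterior: Gamma(2+10, 3.4+30.4) = Gamma(12, 33.8) (shape, rate).
Equal-tailed 95% interval: Gamma(12, 33.8) quantiles at 0.025 and 0.975.
Posterior mean ≈ 0.355, SD ≈ 0.102; a Normal approximation gives roughly [0.154, 0.556].
Exact: lower = 0.183; upper = 0.582.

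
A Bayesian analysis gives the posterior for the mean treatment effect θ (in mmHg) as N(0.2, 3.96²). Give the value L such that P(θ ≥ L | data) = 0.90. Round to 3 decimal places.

-4.875

Need L with P(θ ≥ L) = 0.90: L = 0.2 − z_{0.1}·3.96.
z = 1.282; L = 0.2 − 1.282 × 3.96 = -4.875.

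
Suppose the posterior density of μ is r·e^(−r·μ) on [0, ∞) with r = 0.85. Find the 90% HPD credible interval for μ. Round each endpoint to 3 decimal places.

The exponential density is strictly decreasing on [0, ∞), so the HPD interval is anchored at 0: [0, q] with P(μ ≤ q) = 0.90.
q = −ln(1 − 0.90) / 0.85 = 2.3026 / 0.85 = 2.709.

[0.000, 2.709]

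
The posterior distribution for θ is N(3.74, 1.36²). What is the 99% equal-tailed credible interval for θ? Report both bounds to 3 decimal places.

[0.237, 7.243]

The posterior is symmetric, so the 99% equal-tailed interval is θ = 3.74 ± z·1.36 with z = 2.576.
Half-width: 2.576 × 1.36 = 3.503.
3.74 − 3.503 = 0.237; 3.74 + 3.503 = 7.243.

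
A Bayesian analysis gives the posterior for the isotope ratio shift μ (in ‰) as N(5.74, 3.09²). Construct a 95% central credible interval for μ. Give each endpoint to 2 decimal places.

[-0.32, 11.80]

The posterior is symmetric, so the 95% equal-tailed interval is μ = 5.74 ± z·3.09 with z = 1.960.
Half-width: 1.960 × 3.09 = 6.06.
5.74 − 6.06 = -0.32; 5.74 + 6.06 = 11.80.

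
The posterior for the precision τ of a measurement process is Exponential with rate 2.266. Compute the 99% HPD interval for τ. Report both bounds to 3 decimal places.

The exponential density is strictly decreasing on [0, ∞), so the HPD interval is anchored at 0: [0, q] with P(τ ≤ q) = 0.99.
q = −ln(1 − 0.99) / 2.266 = 4.6052 / 2.266 = 2.032.

[0.000, 2.032]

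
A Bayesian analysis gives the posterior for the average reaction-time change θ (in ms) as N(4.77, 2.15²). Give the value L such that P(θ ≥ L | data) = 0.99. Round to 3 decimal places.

Need L with P(θ ≥ L) = 0.99: L = 4.77 − z_{0.01}·2.15.
z = 2.326; L = 4.77 − 2.326 × 2.15 = -0.232.

-0.232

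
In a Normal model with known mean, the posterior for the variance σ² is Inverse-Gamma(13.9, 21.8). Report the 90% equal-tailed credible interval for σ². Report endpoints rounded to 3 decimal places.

[1.061, 2.600]

Inverse-Gamma(13.9, 21.8) quantiles: F⁻¹(0.05) and F⁻¹(0.95).
Equivalently, 1/σ² ~ Gamma(13.9, rate = 21.8); invert its 0.95 and 0.05 quantiles.
Posterior mean ≈ 1.690, SD ≈ 0.490; a Normal approximation gives roughly [0.884, 2.496].
Exact: lower = 1.061; upper = 2.600.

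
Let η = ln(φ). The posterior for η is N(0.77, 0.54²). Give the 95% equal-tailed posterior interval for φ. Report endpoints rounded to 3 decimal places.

On the log scale the 95% interval is 0.77 ± 1.960 × 0.54 = [-0.2884, 1.8284].
Exponentiate: [e^-0.2884, e^1.8284] = [0.749, 6.224].

[0.749, 6.224]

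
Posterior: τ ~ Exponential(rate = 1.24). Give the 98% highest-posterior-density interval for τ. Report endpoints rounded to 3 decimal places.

[0.000, 3.155]

The exponential density is strictly decreasing on [0, ∞), so the HPD interval is anchored at 0: [0, q] with P(τ ≤ q) = 0.98.
q = −ln(1 − 0.98) / 1.24 = 3.9120 / 1.24 = 3.155.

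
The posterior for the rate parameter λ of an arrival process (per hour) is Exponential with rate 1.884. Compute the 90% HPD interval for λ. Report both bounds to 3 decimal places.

[0.000, 1.222]

The exponential density is strictly decreasing on [0, ∞), so the HPD interval is anchored at 0: [0, q] with P(λ ≤ q) = 0.90.
q = −ln(1 − 0.90) / 1.884 = 2.3026 / 1.884 = 1.222.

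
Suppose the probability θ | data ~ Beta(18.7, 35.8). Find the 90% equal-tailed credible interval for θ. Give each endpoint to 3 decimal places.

[0.242, 0.451]

Posterior: Beta(18.7, 35.8).
Equal-tailed 90% interval: the 0.05 and 0.95 quantiles of Beta(18.7, 35.8).
Posterior mean ≈ 0.343, SD ≈ 0.064; a Normal approximation gives roughly [0.238, 0.448].
Exact: F⁻¹(0.05) = 0.242; F⁻¹(0.95) = 0.451.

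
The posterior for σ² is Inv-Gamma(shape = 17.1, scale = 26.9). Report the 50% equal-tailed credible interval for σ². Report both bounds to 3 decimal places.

Inverse-Gamma(17.1, 26.9) quantiles: F⁻¹(0.25) and F⁻¹(0.75).
Equivalently, 1/σ² ~ Gamma(17.1, rate = 26.9); invert its 0.75 and 0.25 quantiles.
Posterior mean ≈ 1.671, SD ≈ 0.430; a Normal approximation gives roughly [1.381, 1.961].
Exact: lower = 1.367; upper = 1.900.

[1.367, 1.900]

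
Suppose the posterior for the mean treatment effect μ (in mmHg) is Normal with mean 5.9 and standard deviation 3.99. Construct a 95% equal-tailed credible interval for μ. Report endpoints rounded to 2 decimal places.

The posterior is symmetric, so the 95% equal-tailed interval is μ = 5.9 ± z·3.99 with z = 1.960.
Half-width: 1.960 × 3.99 = 7.82.
5.9 − 7.82 = -1.92; 5.9 + 7.82 = 13.72.

[-1.92, 13.72]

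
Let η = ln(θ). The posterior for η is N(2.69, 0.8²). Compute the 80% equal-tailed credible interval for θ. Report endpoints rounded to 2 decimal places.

On the log scale the 80% interval is 2.69 ± 1.282 × 0.8 = [1.6648, 3.7152].
Exponentiate: [e^1.6648, e^3.7152] = [5.28, 41.07].

[5.28, 41.07]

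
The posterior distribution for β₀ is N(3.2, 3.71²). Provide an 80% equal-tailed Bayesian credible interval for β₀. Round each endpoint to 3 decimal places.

The posterior is symmetric, so the 80% equal-tailed interval is β₀ = 3.2 ± z·3.71 with z = 1.282.
Half-width: 1.282 × 3.71 = 4.755.
3.2 − 4.755 = -1.555; 3.2 + 4.755 = 7.955.

[-1.555, 7.955]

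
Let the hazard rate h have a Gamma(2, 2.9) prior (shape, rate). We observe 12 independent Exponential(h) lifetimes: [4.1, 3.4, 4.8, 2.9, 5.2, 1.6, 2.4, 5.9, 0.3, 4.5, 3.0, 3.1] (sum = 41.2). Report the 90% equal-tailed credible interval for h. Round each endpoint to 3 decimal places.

[0.192, 0.469]

Posterior: Gamma(2+12, 2.9+41.2) = Gamma(14, 44.1) (shape, rate).
Equal-tailed 90% interval: Gamma(14, 44.1) quantiles at 0.05 and 0.95.
Posterior mean ≈ 0.317, SD ≈ 0.085; a Normal approximation gives roughly [0.178, 0.457].
Exact: lower = 0.192; upper = 0.469.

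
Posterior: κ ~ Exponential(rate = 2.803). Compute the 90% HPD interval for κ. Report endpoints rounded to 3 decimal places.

The exponential density is strictly decreasing on [0, ∞), so the HPD interval is anchored at 0: [0, q] with P(κ ≤ q) = 0.90.
q = −ln(1 − 0.90) / 2.803 = 2.3026 / 2.803 = 0.821.

[0.000, 0.821]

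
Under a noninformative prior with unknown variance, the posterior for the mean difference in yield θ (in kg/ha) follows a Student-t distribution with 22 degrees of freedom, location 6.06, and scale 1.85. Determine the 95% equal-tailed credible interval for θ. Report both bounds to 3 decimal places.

[2.223, 9.897]

The t_22 distribution is symmetric; the 95% interval is 6.06 ± t·1.85 with t_{0.975,22} = 2.074.
Half-width: 2.074 × 1.85 = 3.837.
6.06 − 3.837 = 2.223; 6.06 + 3.837 = 9.897.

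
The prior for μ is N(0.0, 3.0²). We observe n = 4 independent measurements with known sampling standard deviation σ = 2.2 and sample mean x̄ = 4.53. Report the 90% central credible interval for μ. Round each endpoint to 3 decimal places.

Posterior precision = 1/3.0² + 4/2.2² = 0.1111 + 0.8264 = 0.9376, so posterior SD = 1.0328.
Posterior mean = (0.0/3.0² + 4·4.53/2.2²) / 0.9376 = 3.9931.
Interval: 3.9931 ± 1.645 × 1.0328 → [2.294, 5.692].

[2.294, 5.692]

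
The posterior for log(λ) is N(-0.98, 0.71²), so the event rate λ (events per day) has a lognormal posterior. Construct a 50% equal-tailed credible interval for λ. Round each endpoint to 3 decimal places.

[0.232, 0.606]

On the log scale the 50% interval is -0.98 ± 0.674 × 0.71 = [-1.4589, -0.5011].
Exponentiate: [e^-1.4589, e^-0.5011] = [0.232, 0.606].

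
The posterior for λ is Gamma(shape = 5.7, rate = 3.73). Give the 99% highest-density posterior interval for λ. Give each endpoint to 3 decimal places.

The posterior is unimodal and skewed, so the HPD interval has equal density at both endpoints and is the shortest 99% interval.
Solving f(0.279) = f(3.449) with F(3.449) − F(0.279) = 0.99 gives [0.279, 3.449].
For comparison, the equal-tailed interval is [0.374, 3.670]; the HPD is narrower and shifted toward the mode.

[0.279, 3.449]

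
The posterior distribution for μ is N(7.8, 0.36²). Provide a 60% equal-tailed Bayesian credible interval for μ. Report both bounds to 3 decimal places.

[7.497, 8.103]

The posterior is symmetric, so the 60% equal-tailed interval is μ = 7.8 ± z·0.36 with z = 0.842.
Half-width: 0.842 × 0.36 = 0.303.
7.8 − 0.303 = 7.497; 7.8 + 0.303 = 8.103.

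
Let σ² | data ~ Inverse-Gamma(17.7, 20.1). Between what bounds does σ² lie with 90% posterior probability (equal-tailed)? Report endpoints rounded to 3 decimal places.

[0.800, 1.764]

Inverse-Gamma(17.7, 20.1) quantiles: F⁻¹(0.05) and F⁻¹(0.95).
Equivalently, 1/σ² ~ Gamma(17.7, rate = 20.1); invert its 0.95 and 0.05 quantiles.
Posterior mean ≈ 1.204, SD ≈ 0.304; a Normal approximation gives roughly [0.704, 1.703].
Exact: lower = 0.800; upper = 1.764.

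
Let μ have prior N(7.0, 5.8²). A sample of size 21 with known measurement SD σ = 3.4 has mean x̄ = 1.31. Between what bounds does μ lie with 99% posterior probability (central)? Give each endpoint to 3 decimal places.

[-0.494, 3.297]

Posterior precision = 1/5.8² + 21/3.4² = 0.0297 + 1.8166 = 1.8463, so posterior SD = 0.7359.
Posterior mean = (7.0/5.8² + 21·1.31/3.4²) / 1.8463 = 1.4016.
Interval: 1.4016 ± 2.576 × 0.7359 → [-0.494, 3.297].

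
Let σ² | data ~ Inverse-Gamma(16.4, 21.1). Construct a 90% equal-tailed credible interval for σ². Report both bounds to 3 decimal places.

[0.895, 2.038]

Inverse-Gamma(16.4, 21.1) quantiles: F⁻¹(0.05) and F⁻¹(0.95).
Equivalently, 1/σ² ~ Gamma(16.4, rate = 21.1); invert its 0.95 and 0.05 quantiles.
Posterior mean ≈ 1.370, SD ≈ 0.361; a Normal approximation gives roughly [0.776, 1.964].
Exact: lower = 0.895; upper = 2.038.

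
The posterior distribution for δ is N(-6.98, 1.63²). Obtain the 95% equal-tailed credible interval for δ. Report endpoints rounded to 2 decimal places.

The posterior is symmetric, so the 95% equal-tailed interval is δ = -6.98 ± z·1.63 with z = 1.960.
Half-width: 1.960 × 1.63 = 3.19.
-6.98 − 3.19 = -10.17; -6.98 + 3.19 = -3.79.

[-10.17, -3.79]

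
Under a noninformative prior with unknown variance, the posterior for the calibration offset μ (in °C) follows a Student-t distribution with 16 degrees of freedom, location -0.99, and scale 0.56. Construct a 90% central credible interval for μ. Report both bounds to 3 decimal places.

The t_16 distribution is symmetric; the 90% interval is -0.99 ± t·0.56 with t_{0.95,16} = 1.746.
Half-width: 1.746 × 0.56 = 0.978.
-0.99 − 0.978 = -1.968; -0.99 + 0.978 = -0.012.

[-1.968, -0.012]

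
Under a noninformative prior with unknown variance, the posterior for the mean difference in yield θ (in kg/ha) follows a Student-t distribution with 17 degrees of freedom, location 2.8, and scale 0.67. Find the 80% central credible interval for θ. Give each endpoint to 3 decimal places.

[1.907, 3.693]

The t_17 distribution is symmetric; the 80% interval is 2.8 ± t·0.67 with t_{0.9,17} = 1.333.
Half-width: 1.333 × 0.67 = 0.893.
2.8 − 0.893 = 1.907; 2.8 + 0.893 = 3.693.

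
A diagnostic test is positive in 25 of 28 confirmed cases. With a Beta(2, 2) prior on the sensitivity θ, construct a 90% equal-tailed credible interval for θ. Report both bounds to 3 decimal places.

[0.729, 0.934]

Posterior: Beta(2+25, 2+3) = Beta(27, 5).
Equal-tailed 90% interval: the 0.05 and 0.95 quantiles of Beta(27, 5).
Posterior mean ≈ 0.844, SD ≈ 0.063; a Normal approximation gives roughly [0.740, 0.948].
Exact: F⁻¹(0.05) = 0.729; F⁻¹(0.95) = 0.934.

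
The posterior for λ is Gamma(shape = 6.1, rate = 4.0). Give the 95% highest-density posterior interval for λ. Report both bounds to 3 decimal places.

The posterior is unimodal and skewed, so the HPD interval has equal density at both endpoints and is the shortest 95% interval.
Solving f(0.454) = f(2.751) with F(2.751) − F(0.454) = 0.95 gives [0.454, 2.751].
For comparison, the equal-tailed interval is [0.565, 2.952]; the HPD is narrower and shifted toward the mode.

[0.454, 2.751]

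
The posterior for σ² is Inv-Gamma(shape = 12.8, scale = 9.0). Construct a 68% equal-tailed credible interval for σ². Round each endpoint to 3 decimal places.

Inverse-Gamma(12.8, 9.0) quantiles: F⁻¹(0.16) and F⁻¹(0.84).
Equivalently, 1/σ² ~ Gamma(12.8, rate = 9.0); invert its 0.84 and 0.16 quantiles.
Posterior mean ≈ 0.763, SD ≈ 0.232; a Normal approximation gives roughly [0.532, 0.994].
Exact: lower = 0.552; upper = 0.969.

[0.552, 0.969]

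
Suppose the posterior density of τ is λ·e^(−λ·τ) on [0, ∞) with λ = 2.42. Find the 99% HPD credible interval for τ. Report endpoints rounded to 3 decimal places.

The exponential density is strictly decreasing on [0, ∞), so the HPD interval is anchored at 0: [0, q] with P(τ ≤ q) = 0.99.
q = −ln(1 − 0.99) / 2.42 = 4.6052 / 2.42 = 1.903.

[0.000, 1.903]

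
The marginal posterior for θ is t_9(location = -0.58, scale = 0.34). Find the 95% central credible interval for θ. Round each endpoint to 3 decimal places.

The t_9 distribution is symmetric; the 95% interval is -0.58 ± t·0.34 with t_{0.975,9} = 2.262.
Half-width: 2.262 × 0.34 = 0.769.
-0.58 − 0.769 = -1.349; -0.58 + 0.769 = 0.189.

[-1.349, 0.189]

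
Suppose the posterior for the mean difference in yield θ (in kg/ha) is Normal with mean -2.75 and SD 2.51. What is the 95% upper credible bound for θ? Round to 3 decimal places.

Need U with P(θ ≤ U) = 0.95: U = -2.75 + z_{0.05}·2.51.
z = 1.645; U = -2.75 + 1.645 × 2.51 = 1.379.

1.379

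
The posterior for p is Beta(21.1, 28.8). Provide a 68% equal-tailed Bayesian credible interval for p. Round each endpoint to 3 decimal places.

Posterior: Beta(21.1, 28.8).
Equal-tailed 68% interval: the 0.16 and 0.84 quantiles of Beta(21.1, 28.8).
Posterior mean ≈ 0.423, SD ≈ 0.069; a Normal approximation gives roughly [0.354, 0.492].
Exact: F⁻¹(0.16) = 0.353; F⁻¹(0.84) = 0.492.

[0.353, 0.492]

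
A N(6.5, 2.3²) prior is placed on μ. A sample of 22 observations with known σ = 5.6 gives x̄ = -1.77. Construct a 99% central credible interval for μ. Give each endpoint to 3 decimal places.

[-2.744, 2.715]

Posterior precision = 1/2.3² + 22/5.6² = 0.1890 + 0.7015 = 0.8906, so posterior SD = 1.0597.
Posterior mean = (6.5/2.3² + 22·-1.77/5.6²) / 0.8906 = -0.0146.
Interval: -0.0146 ± 2.576 × 1.0597 → [-2.744, 2.715].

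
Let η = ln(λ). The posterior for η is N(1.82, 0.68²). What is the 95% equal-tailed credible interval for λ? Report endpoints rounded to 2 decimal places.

[1.63, 23.40]

On the log scale the 95% interval is 1.82 ± 1.960 × 0.68 = [0.4872, 3.1528].
Exponentiate: [e^0.4872, e^3.1528] = [1.63, 23.40].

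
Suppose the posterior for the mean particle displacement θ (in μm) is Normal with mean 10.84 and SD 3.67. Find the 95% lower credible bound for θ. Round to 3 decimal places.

4.803

Need L with P(θ ≥ L) = 0.95: L = 10.84 − z_{0.05}·3.67.
z = 1.645; L = 10.84 − 1.645 × 3.67 = 4.803.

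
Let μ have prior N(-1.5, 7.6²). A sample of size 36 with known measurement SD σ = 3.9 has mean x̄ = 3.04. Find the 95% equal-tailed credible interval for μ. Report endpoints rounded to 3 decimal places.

[1.738, 4.276]

Posterior precision = 1/7.6² + 36/3.9² = 0.0173 + 2.3669 = 2.3842, so posterior SD = 0.6476.
Posterior mean = (-1.5/7.6² + 36·3.04/3.9²) / 2.3842 = 3.0070.
Interval: 3.0070 ± 1.960 × 0.6476 → [1.738, 4.276].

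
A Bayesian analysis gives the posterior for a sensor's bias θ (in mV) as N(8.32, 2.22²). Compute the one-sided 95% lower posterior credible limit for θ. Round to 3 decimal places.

Need L with P(θ ≥ L) = 0.95: L = 8.32 − z_{0.05}·2.22.
z = 1.645; L = 8.32 − 1.645 × 2.22 = 4.668.

4.668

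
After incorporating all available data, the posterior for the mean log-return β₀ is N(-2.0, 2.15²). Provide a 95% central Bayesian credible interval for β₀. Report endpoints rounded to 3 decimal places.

The posterior is symmetric, so the 95% equal-tailed interval is β₀ = -2.0 ± z·2.15 with z = 1.960.
Half-width: 1.960 × 2.15 = 4.214.
-2.0 − 4.214 = -6.214; -2.0 + 4.214 = 2.214.

[-6.214, 2.214]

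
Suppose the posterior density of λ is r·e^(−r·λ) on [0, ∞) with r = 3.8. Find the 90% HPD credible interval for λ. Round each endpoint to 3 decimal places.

The exponential density is strictly decreasing on [0, ∞), so the HPD interval is anchored at 0: [0, q] with P(λ ≤ q) = 0.90.
q = −ln(1 − 0.90) / 3.8 = 2.3026 / 3.8 = 0.606.

[0.000, 0.606]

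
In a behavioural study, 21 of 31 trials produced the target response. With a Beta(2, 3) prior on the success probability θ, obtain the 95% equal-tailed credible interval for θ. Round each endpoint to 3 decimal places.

Posterior: Beta(2+21, 3+10) = Beta(23, 13).
Equal-tailed 95% interval: the 0.025 and 0.975 quantiles of Beta(23, 13).
Posterior mean ≈ 0.639, SD ≈ 0.079; a Normal approximation gives roughly [0.484, 0.794].
Exact: F⁻¹(0.025) = 0.478; F⁻¹(0.975) = 0.785.

[0.478, 0.785]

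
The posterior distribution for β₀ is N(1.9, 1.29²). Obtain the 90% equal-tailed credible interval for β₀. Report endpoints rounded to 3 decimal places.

The posterior is symmetric, so the 90% equal-tailed interval is β₀ = 1.9 ± z·1.29 with z = 1.645.
Half-width: 1.645 × 1.29 = 2.122.
1.9 − 2.122 = -0.222; 1.9 + 2.122 = 4.022.

[-0.222, 4.022]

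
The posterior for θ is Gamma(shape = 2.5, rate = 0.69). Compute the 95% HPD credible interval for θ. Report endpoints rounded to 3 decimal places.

[0.215, 8.110]

The posterior is unimodal and skewed, so the HPD interval has equal density at both endpoints and is the shortest 95% interval.
Solving f(0.215) = f(8.110) with F(8.110) − F(0.215) = 0.95 gives [0.215, 8.110].
For comparison, the equal-tailed interval is [0.602, 9.299]; the HPD is narrower and shifted toward the mode.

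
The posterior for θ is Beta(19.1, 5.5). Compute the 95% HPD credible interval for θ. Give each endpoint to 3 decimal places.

[0.614, 0.926]

The posterior is unimodal and skewed, so the HPD interval has equal density at both endpoints and is the shortest 95% interval.
Solving f(0.614) = f(0.926) with F(0.926) − F(0.614) = 0.95 gives [0.614, 0.926].
For comparison, the equal-tailed interval is [0.596, 0.914]; the HPD is narrower and shifted toward the mode.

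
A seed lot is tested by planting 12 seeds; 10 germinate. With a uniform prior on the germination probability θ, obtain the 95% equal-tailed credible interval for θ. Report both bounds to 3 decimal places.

Posterior: Beta(1+10, 1+2) = Beta(11, 3).
Equal-tailed 95% interval: the 0.025 and 0.975 quantiles of Beta(11, 3).
Posterior mean ≈ 0.786, SD ≈ 0.106; a Normal approximation gives roughly [0.578, 0.993].
Exact: F⁻¹(0.025) = 0.546; F⁻¹(0.975) = 0.950.

[0.546, 0.950]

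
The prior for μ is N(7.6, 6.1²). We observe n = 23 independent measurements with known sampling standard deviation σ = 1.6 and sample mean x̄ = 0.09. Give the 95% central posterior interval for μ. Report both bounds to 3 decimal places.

Posterior precision = 1/6.1² + 23/1.6² = 0.0269 + 8.9844 = 9.0112, so posterior SD = 0.3331.
Posterior mean = (7.6/6.1² + 23·0.09/1.6²) / 9.0112 = 0.1124.
Interval: 0.1124 ± 1.960 × 0.3331 → [-0.541, 0.765].

[-0.541, 0.765]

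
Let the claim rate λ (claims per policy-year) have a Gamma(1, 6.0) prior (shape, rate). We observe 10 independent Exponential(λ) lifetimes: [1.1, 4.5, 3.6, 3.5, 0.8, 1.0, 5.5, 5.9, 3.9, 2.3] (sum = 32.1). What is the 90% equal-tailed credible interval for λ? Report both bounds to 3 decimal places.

Posterior: Gamma(1+10, 6.0+32.1) = Gamma(11, 38.1) (shape, rate).
Equal-tailed 90% interval: Gamma(11, 38.1) quantiles at 0.05 and 0.95.
Posterior mean ≈ 0.289, SD ≈ 0.087; a Normal approximation gives roughly [0.146, 0.432].
Exact: lower = 0.162; upper = 0.445.

[0.162, 0.445]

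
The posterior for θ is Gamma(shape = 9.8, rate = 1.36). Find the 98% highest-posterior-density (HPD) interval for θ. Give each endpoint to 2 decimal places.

The posterior is unimodal and skewed, so the HPD interval has equal density at both endpoints and is the shortest 98% interval.
Solving f(2.60) = f(13.02) with F(13.02) − F(2.60) = 0.98 gives [2.60, 13.02].
For comparison, the equal-tailed interval is [2.94, 13.61]; the HPD is narrower and shifted toward the mode.

[2.60, 13.02]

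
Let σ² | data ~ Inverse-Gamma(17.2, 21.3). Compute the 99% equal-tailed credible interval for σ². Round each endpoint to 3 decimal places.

[0.716, 2.539]

Inverse-Gamma(17.2, 21.3) quantiles: F⁻¹(0.005) and F⁻¹(0.995).
Equivalently, 1/σ² ~ Gamma(17.2, rate = 21.3); invert its 0.995 and 0.005 quantiles.
Posterior mean ≈ 1.315, SD ≈ 0.337; a Normal approximation gives roughly [0.446, 2.183].
Exact: lower = 0.716; upper = 2.539.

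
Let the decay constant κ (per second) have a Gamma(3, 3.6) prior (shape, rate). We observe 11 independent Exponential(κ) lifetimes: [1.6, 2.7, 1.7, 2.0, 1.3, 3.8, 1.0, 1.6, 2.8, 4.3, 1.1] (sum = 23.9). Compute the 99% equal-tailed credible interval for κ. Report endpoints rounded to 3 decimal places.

[0.227, 0.927]

Posterior: Gamma(3+11, 3.6+23.9) = Gamma(14, 27.5) (shape, rate).
Equal-tailed 99% interval: Gamma(14, 27.5) quantiles at 0.005 and 0.995.
Posterior mean ≈ 0.509, SD ≈ 0.136; a Normal approximation gives roughly [0.159, 0.860].
Exact: lower = 0.227; upper = 0.927.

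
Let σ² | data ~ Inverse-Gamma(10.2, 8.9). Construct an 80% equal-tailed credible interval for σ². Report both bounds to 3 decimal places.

[0.616, 1.395]

Inverse-Gamma(10.2, 8.9) quantiles: F⁻¹(0.1) and F⁻¹(0.9).
Equivalently, 1/σ² ~ Gamma(10.2, rate = 8.9); invert its 0.9 and 0.1 quantiles.
Posterior mean ≈ 0.967, SD ≈ 0.338; a Normal approximation gives roughly [0.534, 1.400].
Exact: lower = 0.616; upper = 1.395.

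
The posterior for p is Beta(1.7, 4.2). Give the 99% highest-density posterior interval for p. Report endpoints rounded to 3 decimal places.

[0.002, 0.742]

The posterior is unimodal and skewed, so the HPD interval has equal density at both endpoints and is the shortest 99% interval.
Solving f(0.002) = f(0.742) with F(0.742) − F(0.002) = 0.99 gives [0.002, 0.742].
For comparison, the equal-tailed interval is [0.013, 0.782]; the HPD is narrower and shifted toward the mode.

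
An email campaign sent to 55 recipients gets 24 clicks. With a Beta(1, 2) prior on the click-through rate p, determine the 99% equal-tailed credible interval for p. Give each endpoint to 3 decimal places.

[0.272, 0.599]

Posterior: Beta(1+24, 2+31) = Beta(25, 33).
Equal-tailed 99% interval: the 0.005 and 0.995 quantiles of Beta(25, 33).
Posterior mean ≈ 0.431, SD ≈ 0.064; a Normal approximation gives roughly [0.265, 0.597].
Exact: F⁻¹(0.005) = 0.272; F⁻¹(0.995) = 0.599.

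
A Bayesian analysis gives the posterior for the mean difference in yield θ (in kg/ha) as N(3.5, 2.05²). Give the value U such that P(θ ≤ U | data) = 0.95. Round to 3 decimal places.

Need U with P(θ ≤ U) = 0.95: U = 3.5 + z_{0.05}·2.05.
z = 1.645; U = 3.5 + 1.645 × 2.05 = 6.872.

6.872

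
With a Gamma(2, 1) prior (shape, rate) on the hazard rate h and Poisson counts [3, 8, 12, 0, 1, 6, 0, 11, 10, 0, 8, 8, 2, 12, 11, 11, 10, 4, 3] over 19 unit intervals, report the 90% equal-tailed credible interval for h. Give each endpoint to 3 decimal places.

Posterior: Gamma(2+120, 1+19) = Gamma(122, 20) (shape, rate).
Equal-tailed 90% interval: Gamma(122, 20) quantiles at 0.05 and 0.95.
Posterior mean ≈ 6.100, SD ≈ 0.552; a Normal approximation gives roughly [5.192, 7.008].
Exact: lower = 5.221; upper = 7.036.

[5.221, 7.036]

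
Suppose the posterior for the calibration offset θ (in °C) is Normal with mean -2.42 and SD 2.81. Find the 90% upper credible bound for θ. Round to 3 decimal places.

Need U with P(θ ≤ U) = 0.90: U = -2.42 + z_{0.1}·2.81.
z = 1.282; U = -2.42 + 1.282 × 2.81 = 1.181.

1.181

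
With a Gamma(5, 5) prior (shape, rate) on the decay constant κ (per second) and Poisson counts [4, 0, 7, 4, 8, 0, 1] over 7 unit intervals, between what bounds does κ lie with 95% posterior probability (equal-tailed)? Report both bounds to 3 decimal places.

[1.618, 3.372]

Posterior: Gamma(5+24, 5+7) = Gamma(29, 12) (shape, rate).
Equal-tailed 95% interval: Gamma(29, 12) quantiles at 0.025 and 0.975.
Posterior mean ≈ 2.417, SD ≈ 0.449; a Normal approximation gives roughly [1.537, 3.296].
Exact: lower = 1.618; upper = 3.372.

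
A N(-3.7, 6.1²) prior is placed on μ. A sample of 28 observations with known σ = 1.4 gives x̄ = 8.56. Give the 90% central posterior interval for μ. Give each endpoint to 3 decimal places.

Posterior precision = 1/6.1² + 28/1.4² = 0.0269 + 14.2857 = 14.3126, so posterior SD = 0.2643.
Posterior mean = (-3.7/6.1² + 28·8.56/1.4²) / 14.3126 = 8.5370.
Interval: 8.5370 ± 1.645 × 0.2643 → [8.102, 8.972].

[8.102, 8.972]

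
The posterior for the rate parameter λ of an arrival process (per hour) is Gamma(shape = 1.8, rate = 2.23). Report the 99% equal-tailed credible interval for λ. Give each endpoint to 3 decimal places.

[0.032, 3.155]

Posterior: Gamma(shape 1.8, rate 2.23).
Equal-tailed 99% interval: Gamma(1.8, 2.23) quantiles at 0.005 and 0.995.
Posterior mean ≈ 0.807, SD ≈ 0.602; a Normal approximation gives roughly [-0.743, 2.357].
Exact: lower = 0.032; upper = 3.155.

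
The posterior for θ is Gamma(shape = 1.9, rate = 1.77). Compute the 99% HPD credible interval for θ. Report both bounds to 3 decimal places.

[0.003, 3.646]

The posterior is unimodal and skewed, so the HPD interval has equal density at both endpoints and is the shortest 99% interval.
Solving f(0.003) = f(3.646) with F(3.646) − F(0.003) = 0.99 gives [0.003, 3.646].
For comparison, the equal-tailed interval is [0.049, 4.087]; the HPD is narrower and shifted toward the mode.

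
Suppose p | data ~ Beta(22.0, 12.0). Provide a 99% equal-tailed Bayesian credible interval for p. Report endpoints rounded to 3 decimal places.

Posterior: Beta(22.0, 12.0).
Equal-tailed 99% interval: the 0.005 and 0.995 quantiles of Beta(22.0, 12.0).
Posterior mean ≈ 0.647, SD ≈ 0.081; a Normal approximation gives roughly [0.439, 0.855].
Exact: F⁻¹(0.005) = 0.429; F⁻¹(0.995) = 0.834.

[0.429, 0.834]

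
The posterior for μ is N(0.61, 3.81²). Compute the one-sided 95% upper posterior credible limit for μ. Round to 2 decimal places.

Need U with P(μ ≤ U) = 0.95: U = 0.61 + z_{0.05}·3.81.
z = 1.645; U = 0.61 + 1.645 × 3.81 = 6.88.

6.88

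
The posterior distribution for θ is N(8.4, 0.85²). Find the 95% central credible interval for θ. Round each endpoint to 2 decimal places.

The posterior is symmetric, so the 95% equal-tailed interval is θ = 8.4 ± z·0.85 with z = 1.960.
Half-width: 1.960 × 0.85 = 1.67.
8.4 − 1.67 = 6.73; 8.4 + 1.67 = 10.07.

[6.73, 10.07]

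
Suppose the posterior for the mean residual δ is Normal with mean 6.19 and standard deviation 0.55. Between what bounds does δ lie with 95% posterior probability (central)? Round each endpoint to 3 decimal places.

[5.112, 7.268]

The posterior is symmetric, so the 95% equal-tailed interval is δ = 6.19 ± z·0.55 with z = 1.960.
Half-width: 1.960 × 0.55 = 1.078.
6.19 − 1.078 = 5.112; 6.19 + 1.078 = 7.268.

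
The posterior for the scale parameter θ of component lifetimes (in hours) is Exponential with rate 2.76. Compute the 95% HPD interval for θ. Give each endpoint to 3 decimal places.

[0.000, 1.085]

The exponential density is strictly decreasing on [0, ∞), so the HPD interval is anchored at 0: [0, q] with P(θ ≤ q) = 0.95.
q = −ln(1 − 0.95) / 2.76 = 2.9957 / 2.76 = 1.085.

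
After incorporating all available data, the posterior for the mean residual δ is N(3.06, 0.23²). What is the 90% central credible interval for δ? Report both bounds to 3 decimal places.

[2.682, 3.438]

The posterior is symmetric, so the 90% equal-tailed interval is δ = 3.06 ± z·0.23 with z = 1.645.
Half-width: 1.645 × 0.23 = 0.378.
3.06 − 0.378 = 2.682; 3.06 + 0.378 = 3.438.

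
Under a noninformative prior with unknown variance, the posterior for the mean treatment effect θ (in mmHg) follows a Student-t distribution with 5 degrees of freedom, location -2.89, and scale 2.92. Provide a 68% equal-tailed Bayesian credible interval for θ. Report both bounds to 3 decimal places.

The t_5 distribution is symmetric; the 68% interval is -2.89 ± t·2.92 with t_{0.84,5} = 1.104.
Half-width: 1.104 × 2.92 = 3.223.
-2.89 − 3.223 = -6.113; -2.89 + 3.223 = 0.333.

[-6.113, 0.333]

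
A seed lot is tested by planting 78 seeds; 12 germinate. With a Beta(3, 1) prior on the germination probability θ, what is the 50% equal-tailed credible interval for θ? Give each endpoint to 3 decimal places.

Posterior: Beta(3+12, 1+66) = Beta(15, 67).
Equal-tailed 50% interval: the 0.25 and 0.75 quantiles of Beta(15, 67).
Posterior mean ≈ 0.183, SD ≈ 0.042; a Normal approximation gives roughly [0.154, 0.212].
Exact: F⁻¹(0.25) = 0.153; F⁻¹(0.75) = 0.210.

[0.153, 0.210]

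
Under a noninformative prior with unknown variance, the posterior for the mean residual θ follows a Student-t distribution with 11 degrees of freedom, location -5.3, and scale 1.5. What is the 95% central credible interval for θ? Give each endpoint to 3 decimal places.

[-8.601, -1.999]

The t_11 distribution is symmetric; the 95% interval is -5.3 ± t·1.5 with t_{0.975,11} = 2.201.
Half-width: 2.201 × 1.5 = 3.301.
-5.3 − 3.301 = -8.601; -5.3 + 3.301 = -1.999.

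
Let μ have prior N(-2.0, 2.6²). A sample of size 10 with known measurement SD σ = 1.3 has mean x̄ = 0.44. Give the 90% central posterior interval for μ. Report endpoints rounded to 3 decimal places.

[-0.287, 1.048]

Posterior precision = 1/2.6² + 10/1.3² = 0.1479 + 5.9172 = 6.0651, so posterior SD = 0.4061.
Posterior mean = (-2.0/2.6² + 10·0.44/1.3²) / 6.0651 = 0.3805.
Interval: 0.3805 ± 1.645 × 0.4061 → [-0.287, 1.048].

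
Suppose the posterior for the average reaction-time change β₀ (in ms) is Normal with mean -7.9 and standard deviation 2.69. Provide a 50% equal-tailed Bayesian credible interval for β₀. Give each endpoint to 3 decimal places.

The posterior is symmetric, so the 50% equal-tailed interval is β₀ = -7.9 ± z·2.69 with z = 0.674.
Half-width: 0.674 × 2.69 = 1.814.
-7.9 − 1.814 = -9.714; -7.9 + 1.814 = -6.086.

[-9.714, -6.086]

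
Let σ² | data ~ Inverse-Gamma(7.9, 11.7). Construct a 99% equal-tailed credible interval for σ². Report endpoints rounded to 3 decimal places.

[0.689, 4.649]

Inverse-Gamma(7.9, 11.7) quantiles: F⁻¹(0.005) and F⁻¹(0.995).
Equivalently, 1/σ² ~ Gamma(7.9, rate = 11.7); invert its 0.995 and 0.005 quantiles.
Posterior mean ≈ 1.696, SD ≈ 0.698; a Normal approximation gives roughly [-0.103, 3.494].
Exact: lower = 0.689; upper = 4.649.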